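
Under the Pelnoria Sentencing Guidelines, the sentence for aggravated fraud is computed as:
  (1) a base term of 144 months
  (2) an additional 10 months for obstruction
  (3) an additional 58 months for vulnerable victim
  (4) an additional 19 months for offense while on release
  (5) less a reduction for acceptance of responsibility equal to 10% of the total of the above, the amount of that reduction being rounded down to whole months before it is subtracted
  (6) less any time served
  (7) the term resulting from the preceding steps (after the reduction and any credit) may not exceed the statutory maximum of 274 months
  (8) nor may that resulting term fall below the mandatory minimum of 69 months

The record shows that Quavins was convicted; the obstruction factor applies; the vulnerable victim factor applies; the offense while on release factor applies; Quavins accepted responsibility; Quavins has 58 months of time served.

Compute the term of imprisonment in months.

Obstruction enhancement: +10 months
Vulnerable victim enhancement: +58 months
Offense while on release enhancement: +19 months
Adjusted term: 144 months + 10 months + 58 months + 19 months = 231 months
Acceptance of responsibility reduction: 10% of 231 months = 23 months (rounded down)
After reduction: 231 − 23 = 208 months
Less time served: 208 months − 58 months = 150 months
Cap at 274 months: 150 months is within the cap, no reduction.
Minimum 69 months: 150 months meets the minimum, no increase.

150 months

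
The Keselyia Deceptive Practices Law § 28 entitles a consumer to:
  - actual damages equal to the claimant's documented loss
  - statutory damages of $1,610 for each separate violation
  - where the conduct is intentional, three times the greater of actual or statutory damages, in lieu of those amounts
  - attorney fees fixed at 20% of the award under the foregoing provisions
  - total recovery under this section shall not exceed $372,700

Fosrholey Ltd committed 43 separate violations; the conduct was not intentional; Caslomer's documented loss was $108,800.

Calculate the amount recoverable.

Total recovery: $213,636

Statutory damages: 43 × $1,610 = $69,230
Conduct not intentional: the in-lieu enhancement does not apply.
Actual plus statutory damages: $108,800 + $69,230 = $178,030
Attorney fees: 20% of $178,030 = $35,606
Total before cap: $178,030 + $35,606 = $213,636
Cap at $372,700: $213,636 is within the cap, no reduction.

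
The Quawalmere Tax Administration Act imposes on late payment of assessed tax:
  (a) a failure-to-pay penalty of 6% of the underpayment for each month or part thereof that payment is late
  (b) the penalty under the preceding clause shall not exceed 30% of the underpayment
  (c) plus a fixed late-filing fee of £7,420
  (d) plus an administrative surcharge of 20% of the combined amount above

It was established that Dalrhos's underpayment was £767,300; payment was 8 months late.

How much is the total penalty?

Penalty: £285,132

Accrued rate: 6% × 8 = 48%, capped at 30% → 30%
Failure-to-pay penalty: 30% of £767,300 = £230,190
Penalty before surcharge: £230,190 + £7,420 = £237,610
Administrative surcharge: 20% of £237,610 = £47,522
Total penalty: £237,610 + £47,522 = £285,132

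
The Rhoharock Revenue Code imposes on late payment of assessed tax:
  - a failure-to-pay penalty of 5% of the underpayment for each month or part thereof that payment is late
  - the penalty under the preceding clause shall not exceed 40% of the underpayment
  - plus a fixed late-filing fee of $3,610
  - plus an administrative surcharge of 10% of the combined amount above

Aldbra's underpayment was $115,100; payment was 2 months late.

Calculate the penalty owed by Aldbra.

Accrued rate: 5% × 2 = 10%, capped at 40% → 10%
Failure-to-pay penalty: 10% of $115,100 = $11,510
Penalty before surcharge: $11,510 + $3,610 = $15,120
Administrative surcharge: 10% of $15,120 = $1,512
Total penalty: $15,120 + $1,512 = $16,632

$16,632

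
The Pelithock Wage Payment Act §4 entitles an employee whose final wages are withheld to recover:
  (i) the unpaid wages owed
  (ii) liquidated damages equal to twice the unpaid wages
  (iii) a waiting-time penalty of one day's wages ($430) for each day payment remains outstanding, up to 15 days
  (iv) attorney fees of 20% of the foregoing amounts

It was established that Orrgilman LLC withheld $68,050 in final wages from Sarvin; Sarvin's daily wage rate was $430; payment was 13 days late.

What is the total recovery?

$251,688

Doubled: 2 × $68,050 = $136,100
Penalty days: min(13, 15) = 13
Waiting-time penalty: 13 × $430 = $5,590
Subtotal: $68,050 + $136,100 + $5,590 = $209,740
Attorney fees: 20% of $209,740 = $41,948
Total award: $209,740 + $41,948 = $251,688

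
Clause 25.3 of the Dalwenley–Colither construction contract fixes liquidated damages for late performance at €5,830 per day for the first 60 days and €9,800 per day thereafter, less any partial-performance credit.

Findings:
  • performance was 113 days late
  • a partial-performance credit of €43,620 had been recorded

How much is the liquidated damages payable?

First 60 days: 60 × €5,830 = €349,800
Remaining days: (113 − 60) × €9,800 = €519,400
Accrued per-day damages: €349,800 + €519,400 = €869,200
Less partial-performance credit: €869,200 − €43,620 = €825,580

€825,580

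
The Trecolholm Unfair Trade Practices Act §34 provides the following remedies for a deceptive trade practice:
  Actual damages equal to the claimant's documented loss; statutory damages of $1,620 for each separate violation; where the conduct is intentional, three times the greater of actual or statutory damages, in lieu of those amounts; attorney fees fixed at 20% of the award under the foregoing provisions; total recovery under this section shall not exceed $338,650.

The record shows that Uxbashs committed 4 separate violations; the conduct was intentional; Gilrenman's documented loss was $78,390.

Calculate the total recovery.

Statutory damages: 4 × $1,620 = $6,480
Greater of actual damages ($78,390) or statutory damages ($6,480): $78,390
Trebled: 3 × $78,390 = $235,170
Attorney fees: 20% of $235,170 = $47,034
Total before cap: $235,170 + $47,034 = $282,204
Cap at $338,650: $282,204 is within the cap, no reduction.

$282,204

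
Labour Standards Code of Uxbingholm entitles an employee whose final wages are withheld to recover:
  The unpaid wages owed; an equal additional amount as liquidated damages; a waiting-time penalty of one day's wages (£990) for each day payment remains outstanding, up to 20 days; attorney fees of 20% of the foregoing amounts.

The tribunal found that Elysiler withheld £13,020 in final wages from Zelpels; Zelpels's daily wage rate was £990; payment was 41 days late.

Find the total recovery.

Liquidated damages (equal amount): £13,020
Penalty days: min(41, 20) = 20
Waiting-time penalty: 20 × £990 = £19,800
Subtotal: £13,020 + £13,020 + £19,800 = £45,840
Attorney fees: 20% of £45,840 = £9,168
Total award: £45,840 + £9,168 = £55,008

Total award: £55,008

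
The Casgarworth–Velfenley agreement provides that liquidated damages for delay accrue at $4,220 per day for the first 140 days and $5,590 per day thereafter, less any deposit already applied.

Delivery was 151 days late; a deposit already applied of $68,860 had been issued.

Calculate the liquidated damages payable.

$583,430

First 140 days: 140 × $4,220 = $590,800
Remaining days: (151 − 140) × $5,590 = $61,490
Accrued per-day damages: $590,800 + $61,490 = $652,290
Less deposit already applied: $652,290 − $68,860 = $583,430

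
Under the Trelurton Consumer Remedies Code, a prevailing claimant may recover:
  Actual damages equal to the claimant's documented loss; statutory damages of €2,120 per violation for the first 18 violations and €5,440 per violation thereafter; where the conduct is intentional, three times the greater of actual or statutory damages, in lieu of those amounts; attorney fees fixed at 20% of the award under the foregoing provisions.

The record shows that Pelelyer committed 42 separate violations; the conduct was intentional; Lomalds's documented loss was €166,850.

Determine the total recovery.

First 18 violations: 18 × €2,120 = €38,160
Remaining violations: (42 − 18) × €5,440 = €130,560
Statutory damages: €38,160 + €130,560 = €168,720
Greater of actual damages (€166,850) or statutory damages (€168,720): €168,720
Trebled: 3 × €168,720 = €506,160
Attorney fees: 20% of €506,160 = €101,232
Total recovery: €506,160 + €101,232 = €607,392

Total recovery: €607,392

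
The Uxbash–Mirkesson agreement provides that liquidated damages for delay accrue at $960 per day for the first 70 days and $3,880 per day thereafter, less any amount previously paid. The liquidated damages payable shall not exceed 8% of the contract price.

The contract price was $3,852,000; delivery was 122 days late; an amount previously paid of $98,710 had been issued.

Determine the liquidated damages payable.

First 70 days: 70 × $960 = $67,200
Remaining days: (122 − 70) × $3,880 = $201,760
Accrued per-day damages: $67,200 + $201,760 = $268,960
Less amount previously paid: $268,960 − $98,710 = $170,250
Cap: 8% of $3,852,000 = $308,160
Cap at $308,160: $170,250 is within the cap, no reduction.

$170,250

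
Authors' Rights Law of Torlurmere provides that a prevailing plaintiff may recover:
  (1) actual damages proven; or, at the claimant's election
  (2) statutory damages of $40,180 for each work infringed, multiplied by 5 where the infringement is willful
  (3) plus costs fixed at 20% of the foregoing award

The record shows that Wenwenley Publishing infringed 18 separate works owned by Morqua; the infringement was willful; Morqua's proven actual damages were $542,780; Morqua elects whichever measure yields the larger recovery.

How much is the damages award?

$4,339,440

Statutory damages: 18 × $40,180 = $723,240
Multiplied by 5: 5 × $723,240 = $3,616,200
Greater of actual damages ($542,780) or enhanced statutory damages ($3,616,200): $3,616,200
Costs: 20% of $3,616,200 = $723,240
Award plus costs: $3,616,200 + $723,240 = $4,339,440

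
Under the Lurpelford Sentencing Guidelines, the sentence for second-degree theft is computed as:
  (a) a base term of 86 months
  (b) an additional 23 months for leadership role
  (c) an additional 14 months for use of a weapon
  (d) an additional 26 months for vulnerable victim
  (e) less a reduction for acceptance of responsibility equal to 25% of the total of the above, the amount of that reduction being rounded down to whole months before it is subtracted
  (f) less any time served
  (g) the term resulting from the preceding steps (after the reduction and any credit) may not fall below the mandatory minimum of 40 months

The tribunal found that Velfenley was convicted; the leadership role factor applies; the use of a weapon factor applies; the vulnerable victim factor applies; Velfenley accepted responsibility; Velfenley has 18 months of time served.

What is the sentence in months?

94 months

Leadership role enhancement: +23 months
Use of a weapon enhancement: +14 months
Vulnerable victim enhancement: +26 months
Adjusted term: 86 months + 23 months + 14 months + 26 months = 149 months
Acceptance of responsibility reduction: 25% of 149 months = 37 months (rounded down)
After reduction: 149 − 37 = 112 months
Less time served: 112 months − 18 months = 94 months
Minimum 40 months: 94 months meets the minimum, no increase.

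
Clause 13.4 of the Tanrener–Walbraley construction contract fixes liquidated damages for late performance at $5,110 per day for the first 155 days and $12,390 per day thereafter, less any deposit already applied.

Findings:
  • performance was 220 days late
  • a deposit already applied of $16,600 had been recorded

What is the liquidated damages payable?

Liquidated damages: $1,580,800

First 155 days: 155 × $5,110 = $792,050
Remaining days: (220 − 155) × $12,390 = $805,350
Accrued per-day damages: $792,050 + $805,350 = $1,597,400
Less deposit already applied: $1,597,400 − $16,600 = $1,580,800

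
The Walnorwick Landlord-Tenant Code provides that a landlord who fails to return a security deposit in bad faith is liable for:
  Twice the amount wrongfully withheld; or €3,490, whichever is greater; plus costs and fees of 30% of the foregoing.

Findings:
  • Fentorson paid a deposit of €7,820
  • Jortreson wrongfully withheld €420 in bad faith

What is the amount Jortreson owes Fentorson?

Doubled: 2 × €420 = €840
Minimum €3,490: €840 is below the minimum → €3,490
Costs and fees: 30% of €3,490 = €1,047
Total recovery: €3,490 + €1,047 = €4,537

€4,537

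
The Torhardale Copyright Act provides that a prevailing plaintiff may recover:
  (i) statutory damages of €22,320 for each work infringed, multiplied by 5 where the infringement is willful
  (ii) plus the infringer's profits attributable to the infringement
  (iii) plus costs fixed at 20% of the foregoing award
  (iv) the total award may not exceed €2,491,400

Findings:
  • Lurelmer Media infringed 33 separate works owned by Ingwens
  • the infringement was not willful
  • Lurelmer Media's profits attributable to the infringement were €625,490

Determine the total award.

Statutory damages: 33 × €22,320 = €736,560
Infringement not willful: no ×5 enhancement.
Combined award: €736,560 + €625,490 = €1,362,050
Costs: 20% of €1,362,050 = €272,410
Award plus costs: €1,362,050 + €272,410 = €1,634,460
Cap at €2,491,400: €1,634,460 is within the cap, no reduction.

€1,634,460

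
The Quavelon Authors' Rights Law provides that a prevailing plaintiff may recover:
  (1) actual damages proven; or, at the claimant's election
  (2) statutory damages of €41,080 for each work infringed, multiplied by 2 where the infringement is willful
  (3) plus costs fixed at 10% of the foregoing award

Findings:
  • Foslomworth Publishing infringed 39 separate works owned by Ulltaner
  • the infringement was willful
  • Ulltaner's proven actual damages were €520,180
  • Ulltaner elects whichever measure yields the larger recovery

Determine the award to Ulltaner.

Statutory damages: 39 × €41,080 = €1,602,120
Doubled: 2 × €1,602,120 = €3,204,240
Greater of actual damages (€520,180) or enhanced statutory damages (€3,204,240): €3,204,240
Costs: 10% of €3,204,240 = €320,424
Award plus costs: €3,204,240 + €320,424 = €3,524,664

€3,524,664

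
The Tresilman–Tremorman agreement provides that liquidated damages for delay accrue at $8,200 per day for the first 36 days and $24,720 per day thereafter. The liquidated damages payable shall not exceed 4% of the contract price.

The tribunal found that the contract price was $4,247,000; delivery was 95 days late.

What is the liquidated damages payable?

First 36 days: 36 × $8,200 = $295,200
Remaining days: (95 − 36) × $24,720 = $1,458,480
Accrued per-day damages: $295,200 + $1,458,480 = $1,753,680
Cap: 4% of $4,247,000 = $169,880
Cap at $169,880: $1,753,680 exceeds the cap → $169,880

$169,880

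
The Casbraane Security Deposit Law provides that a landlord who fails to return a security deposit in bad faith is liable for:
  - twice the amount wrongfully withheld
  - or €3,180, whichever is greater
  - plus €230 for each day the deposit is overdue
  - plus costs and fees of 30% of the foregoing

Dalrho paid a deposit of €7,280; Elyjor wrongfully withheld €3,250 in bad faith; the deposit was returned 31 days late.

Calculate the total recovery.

€17,719

Doubled: 2 × €3,250 = €6,500
Minimum €3,180: €6,500 meets the minimum, no increase.
Late-return penalty: 31 × €230 = €7,130
Damages plus late penalty: €6,500 + €7,130 = €13,630
Costs and fees: 30% of €13,630 = €4,089
Total recovery: €13,630 + €4,089 = €17,719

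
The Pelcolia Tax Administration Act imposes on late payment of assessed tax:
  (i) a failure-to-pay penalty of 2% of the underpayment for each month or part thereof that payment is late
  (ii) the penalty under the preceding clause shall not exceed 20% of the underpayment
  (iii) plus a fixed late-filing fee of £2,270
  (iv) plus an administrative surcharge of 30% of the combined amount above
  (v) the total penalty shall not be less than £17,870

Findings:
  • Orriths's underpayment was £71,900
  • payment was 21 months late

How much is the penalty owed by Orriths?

Accrued rate: 2% × 21 = 42%, capped at 20% → 20%
Failure-to-pay penalty: 20% of £71,900 = £14,380
Penalty before surcharge: £14,380 + £2,270 = £16,650
Administrative surcharge: 30% of £16,650 = £4,995
Total penalty: £16,650 + £4,995 = £21,645
Minimum £17,870: £21,645 meets the minimum, no increase.

£21,645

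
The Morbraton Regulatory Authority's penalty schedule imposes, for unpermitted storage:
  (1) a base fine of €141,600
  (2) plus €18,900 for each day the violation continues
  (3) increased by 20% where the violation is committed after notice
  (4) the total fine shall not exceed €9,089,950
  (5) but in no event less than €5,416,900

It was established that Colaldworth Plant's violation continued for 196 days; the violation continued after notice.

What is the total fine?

Per-day component: 196 × €18,900 = €3,704,400
Base plus per-day: €141,600 + €3,704,400 = €3,846,000
Enhancement: 20% of €3,846,000 = €769,200
Enhanced fine: €3,846,000 + €769,200 = €4,615,200
Cap at €9,089,950: €4,615,200 is within the cap, no reduction.
Minimum €5,416,900: €4,615,200 is below the minimum → €5,416,900

€5,416,900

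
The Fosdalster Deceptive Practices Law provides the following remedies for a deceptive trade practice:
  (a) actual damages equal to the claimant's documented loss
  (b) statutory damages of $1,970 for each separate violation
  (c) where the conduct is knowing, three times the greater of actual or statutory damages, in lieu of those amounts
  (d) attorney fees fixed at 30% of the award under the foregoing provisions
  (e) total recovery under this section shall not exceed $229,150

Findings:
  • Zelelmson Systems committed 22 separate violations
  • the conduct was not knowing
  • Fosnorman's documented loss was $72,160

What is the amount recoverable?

$150,150

Statutory damages: 22 × $1,970 = $43,340
Conduct not knowing: the in-lieu enhancement does not apply.
Actual plus statutory damages: $72,160 + $43,340 = $115,500
Attorney fees: 30% of $115,500 = $34,650
Total before cap: $115,500 + $34,650 = $150,150
Cap at $229,150: $150,150 is within the cap, no reduction.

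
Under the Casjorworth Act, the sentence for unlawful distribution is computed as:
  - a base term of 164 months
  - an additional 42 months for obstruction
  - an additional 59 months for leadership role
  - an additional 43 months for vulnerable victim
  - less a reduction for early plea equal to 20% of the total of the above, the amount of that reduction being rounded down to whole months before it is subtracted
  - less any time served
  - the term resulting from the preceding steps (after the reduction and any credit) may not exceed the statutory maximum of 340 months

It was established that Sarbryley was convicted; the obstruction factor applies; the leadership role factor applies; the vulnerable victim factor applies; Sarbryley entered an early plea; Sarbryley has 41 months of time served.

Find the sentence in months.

Obstruction enhancement: +42 months
Leadership role enhancement: +59 months
Vulnerable victim enhancement: +43 months
Adjusted term: 164 months + 42 months + 59 months + 43 months = 308 months
Early plea reduction: 20% of 308 months = 61 months (rounded down)
After reduction: 308 − 61 = 247 months
Less time served: 247 months − 41 months = 206 months
Cap at 340 months: 206 months is within the cap, no reduction.

Sentence: 206 months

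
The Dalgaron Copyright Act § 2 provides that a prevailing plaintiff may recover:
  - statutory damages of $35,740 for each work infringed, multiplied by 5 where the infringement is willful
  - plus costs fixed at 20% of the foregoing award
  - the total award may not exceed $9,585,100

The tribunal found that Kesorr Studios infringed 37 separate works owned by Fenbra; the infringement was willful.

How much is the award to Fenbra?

Award: $7,934,280

Statutory damages: 37 × $35,740 = $1,322,380
Multiplied by 5: 5 × $1,322,380 = $6,611,900
Costs: 20% of $6,611,900 = $1,322,380
Award plus costs: $6,611,900 + $1,322,380 = $7,934,280
Cap at $9,585,100: $7,934,280 is within the cap, no reduction.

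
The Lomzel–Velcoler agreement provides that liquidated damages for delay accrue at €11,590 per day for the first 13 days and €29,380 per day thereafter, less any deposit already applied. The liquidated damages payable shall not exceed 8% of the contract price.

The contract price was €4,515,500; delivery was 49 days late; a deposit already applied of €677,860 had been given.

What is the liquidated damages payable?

€361,240

First 13 days: 13 × €11,590 = €150,670
Remaining days: (49 − 13) × €29,380 = €1,057,680
Accrued per-day damages: €150,670 + €1,057,680 = €1,208,350
Less deposit already applied: €1,208,350 − €677,860 = €530,490
Cap: 8% of €4,515,500 = €361,240
Cap at €361,240: €530,490 exceeds the cap → €361,240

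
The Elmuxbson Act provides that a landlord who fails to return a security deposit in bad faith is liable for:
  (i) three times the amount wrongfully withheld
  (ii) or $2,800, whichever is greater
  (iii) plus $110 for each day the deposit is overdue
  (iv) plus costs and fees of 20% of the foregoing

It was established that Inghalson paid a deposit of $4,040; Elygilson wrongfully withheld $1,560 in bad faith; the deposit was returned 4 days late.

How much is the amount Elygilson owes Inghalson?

$6,144

Trebled: 3 × $1,560 = $4,680
Minimum $2,800: $4,680 meets the minimum, no increase.
Late-return penalty: 4 × $110 = $440
Damages plus late penalty: $4,680 + $440 = $5,120
Costs and fees: 20% of $5,120 = $1,024
Total recovery: $5,120 + $1,024 = $6,144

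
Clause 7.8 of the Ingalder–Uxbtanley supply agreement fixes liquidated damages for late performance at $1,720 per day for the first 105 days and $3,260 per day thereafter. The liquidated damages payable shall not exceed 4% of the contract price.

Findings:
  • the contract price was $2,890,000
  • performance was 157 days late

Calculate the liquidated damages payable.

$115,600

First 105 days: 105 × $1,720 = $180,600
Remaining days: (157 − 105) × $3,260 = $169,520
Accrued per-day damages: $180,600 + $169,520 = $350,120
Cap: 4% of $2,890,000 = $115,600
Cap at $115,600: $350,120 exceeds the cap → $115,600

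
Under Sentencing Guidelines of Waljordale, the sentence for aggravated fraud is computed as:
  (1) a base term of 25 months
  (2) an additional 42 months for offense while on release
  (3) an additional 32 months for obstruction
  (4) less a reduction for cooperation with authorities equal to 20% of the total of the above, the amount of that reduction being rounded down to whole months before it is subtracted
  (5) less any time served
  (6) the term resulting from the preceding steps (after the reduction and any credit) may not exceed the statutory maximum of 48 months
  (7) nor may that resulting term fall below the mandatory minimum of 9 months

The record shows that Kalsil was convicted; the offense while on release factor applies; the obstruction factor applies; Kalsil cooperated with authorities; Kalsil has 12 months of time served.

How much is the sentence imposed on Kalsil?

48 months

Offense while on release enhancement: +42 months
Obstruction enhancement: +32 months
Adjusted term: 25 months + 42 months + 32 months = 99 months
Cooperation with authorities reduction: 20% of 99 months = 19 months (rounded down)
After reduction: 99 − 19 = 80 months
Less time served: 80 months − 12 months = 68 months
Cap at 48 months: 68 months exceeds the cap → 48 months
Minimum 9 months: 48 months meets the minimum, no increase.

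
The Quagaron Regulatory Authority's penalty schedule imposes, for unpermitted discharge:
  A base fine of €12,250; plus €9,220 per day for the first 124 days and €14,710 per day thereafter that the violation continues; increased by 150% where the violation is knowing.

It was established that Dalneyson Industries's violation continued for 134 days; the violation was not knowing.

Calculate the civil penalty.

First 124 days: 124 × €9,220 = €1,143,280
Remaining days: (134 − 124) × €14,710 = €147,100
Per-day component: €1,143,280 + €147,100 = €1,290,380
Base plus per-day: €12,250 + €1,290,380 = €1,302,630
The violation was not knowing: no 150% increase.

€1,302,630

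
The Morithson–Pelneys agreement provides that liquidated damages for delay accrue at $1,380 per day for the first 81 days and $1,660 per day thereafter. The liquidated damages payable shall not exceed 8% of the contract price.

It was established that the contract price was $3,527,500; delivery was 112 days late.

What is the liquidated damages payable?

$163,240

First 81 days: 81 × $1,380 = $111,780
Remaining days: (112 − 81) × $1,660 = $51,460
Accrued per-day damages: $111,780 + $51,460 = $163,240
Cap: 8% of $3,527,500 = $282,200
Cap at $282,200: $163,240 is within the cap, no reduction.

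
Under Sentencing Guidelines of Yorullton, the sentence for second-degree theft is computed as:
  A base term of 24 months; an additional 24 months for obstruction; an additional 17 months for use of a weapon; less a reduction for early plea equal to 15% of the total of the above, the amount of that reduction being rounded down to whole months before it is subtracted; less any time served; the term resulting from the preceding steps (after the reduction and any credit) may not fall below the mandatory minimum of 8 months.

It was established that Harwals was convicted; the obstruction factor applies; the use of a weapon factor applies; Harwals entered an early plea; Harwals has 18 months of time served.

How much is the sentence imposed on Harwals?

Obstruction enhancement: +24 months
Use of a weapon enhancement: +17 months
Adjusted term: 24 months + 24 months + 17 months = 65 months
Early plea reduction: 15% of 65 months = 9 months (rounded down)
After reduction: 65 − 9 = 56 months
Less time served: 56 months − 18 months = 38 months
Minimum 8 months: 38 months meets the minimum, no increase.

38 months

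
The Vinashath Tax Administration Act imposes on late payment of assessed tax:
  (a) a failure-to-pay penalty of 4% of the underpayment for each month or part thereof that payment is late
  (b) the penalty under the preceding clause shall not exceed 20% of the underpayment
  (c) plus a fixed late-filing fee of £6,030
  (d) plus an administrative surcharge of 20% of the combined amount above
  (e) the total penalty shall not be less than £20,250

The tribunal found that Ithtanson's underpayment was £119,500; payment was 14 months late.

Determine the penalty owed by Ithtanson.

£35,916

Accrued rate: 4% × 14 = 56%, capped at 20% → 20%
Failure-to-pay penalty: 20% of £119,500 = £23,900
Penalty before surcharge: £23,900 + £6,030 = £29,930
Administrative surcharge: 20% of £29,930 = £5,986
Total penalty: £29,930 + £5,986 = £35,916
Minimum £20,250: £35,916 meets the minimum, no increase.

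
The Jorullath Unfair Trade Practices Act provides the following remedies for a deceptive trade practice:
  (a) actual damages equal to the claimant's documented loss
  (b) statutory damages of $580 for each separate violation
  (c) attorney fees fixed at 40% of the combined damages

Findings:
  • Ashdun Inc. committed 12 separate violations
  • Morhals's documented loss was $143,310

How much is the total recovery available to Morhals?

Statutory damages: 12 × $580 = $6,960
Combined damages: $143,310 + $6,960 = $150,270
Attorney fees: 40% of $150,270 = $60,108
Total recovery: $150,270 + $60,108 = $210,378

$210,378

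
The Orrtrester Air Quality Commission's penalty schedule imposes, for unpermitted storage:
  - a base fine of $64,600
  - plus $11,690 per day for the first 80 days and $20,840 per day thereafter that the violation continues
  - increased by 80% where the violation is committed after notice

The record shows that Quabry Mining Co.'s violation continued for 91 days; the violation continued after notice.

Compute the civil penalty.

$2,212,272

First 80 days: 80 × $11,690 = $935,200
Remaining days: (91 − 80) × $20,840 = $229,240
Per-day component: $935,200 + $229,240 = $1,164,440
Base plus per-day: $64,600 + $1,164,440 = $1,229,040
Enhancement: 80% of $1,229,040 = $983,232
Enhanced fine: $1,229,040 + $983,232 = $2,212,272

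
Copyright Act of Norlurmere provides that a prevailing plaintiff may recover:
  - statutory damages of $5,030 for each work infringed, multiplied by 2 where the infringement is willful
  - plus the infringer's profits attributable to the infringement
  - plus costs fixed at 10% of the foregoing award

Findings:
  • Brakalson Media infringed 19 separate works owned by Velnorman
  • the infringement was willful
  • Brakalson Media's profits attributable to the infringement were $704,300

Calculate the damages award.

$984,984

Statutory damages: 19 × $5,030 = $95,570
Doubled: 2 × $95,570 = $191,140
Combined award: $191,140 + $704,300 = $895,440
Costs: 10% of $895,440 = $89,544
Award plus costs: $895,440 + $89,544 = $984,984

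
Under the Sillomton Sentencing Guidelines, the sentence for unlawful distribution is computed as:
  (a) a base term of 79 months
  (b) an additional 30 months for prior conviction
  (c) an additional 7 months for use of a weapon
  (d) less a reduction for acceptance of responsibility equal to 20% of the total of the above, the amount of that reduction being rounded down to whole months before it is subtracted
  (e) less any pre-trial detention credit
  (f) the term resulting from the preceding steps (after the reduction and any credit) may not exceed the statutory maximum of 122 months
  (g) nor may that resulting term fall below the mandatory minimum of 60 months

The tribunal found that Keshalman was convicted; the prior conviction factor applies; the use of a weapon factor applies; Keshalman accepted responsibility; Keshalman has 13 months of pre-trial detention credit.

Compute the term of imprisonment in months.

Prior conviction enhancement: +30 months
Use of a weapon enhancement: +7 months
Adjusted term: 79 months + 30 months + 7 months = 116 months
Acceptance of responsibility reduction: 20% of 116 months = 23 months (rounded down)
After reduction: 116 − 23 = 93 months
Less pre-trial detention credit: 93 months − 13 months = 80 months
Cap at 122 months: 80 months is within the cap, no reduction.
Minimum 60 months: 80 months meets the minimum, no increase.

80 months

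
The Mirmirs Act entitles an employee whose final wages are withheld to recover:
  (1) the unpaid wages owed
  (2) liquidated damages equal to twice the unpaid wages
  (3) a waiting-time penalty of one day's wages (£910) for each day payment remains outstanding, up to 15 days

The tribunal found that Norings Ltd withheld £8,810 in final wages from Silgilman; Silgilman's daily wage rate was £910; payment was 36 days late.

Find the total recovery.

£40,080

Doubled: 2 × £8,810 = £17,620
Penalty days: min(36, 15) = 15
Waiting-time penalty: 15 × £910 = £13,650
Total award: £8,810 + £17,620 + £13,650 = £40,080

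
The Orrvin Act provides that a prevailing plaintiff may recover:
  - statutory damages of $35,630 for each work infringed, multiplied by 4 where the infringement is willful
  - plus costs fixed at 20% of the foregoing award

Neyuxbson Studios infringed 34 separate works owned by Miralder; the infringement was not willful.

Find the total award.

Statutory damages: 34 × $35,630 = $1,211,420
Infringement not willful: no ×4 enhancement.
Costs: 20% of $1,211,420 = $242,284
Award plus costs: $1,211,420 + $242,284 = $1,453,704

$1,453,704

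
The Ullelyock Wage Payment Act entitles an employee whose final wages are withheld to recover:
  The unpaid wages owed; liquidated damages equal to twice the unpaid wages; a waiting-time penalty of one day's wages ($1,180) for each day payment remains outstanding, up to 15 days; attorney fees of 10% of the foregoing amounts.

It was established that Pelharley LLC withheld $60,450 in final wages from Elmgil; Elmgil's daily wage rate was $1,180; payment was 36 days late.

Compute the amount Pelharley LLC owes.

Doubled: 2 × $60,450 = $120,900
Penalty days: min(36, 15) = 15
Waiting-time penalty: 15 × $1,180 = $17,700
Subtotal: $60,450 + $120,900 + $17,700 = $199,050
Attorney fees: 10% of $199,050 = $19,905
Total award: $199,050 + $19,905 = $218,955

$218,955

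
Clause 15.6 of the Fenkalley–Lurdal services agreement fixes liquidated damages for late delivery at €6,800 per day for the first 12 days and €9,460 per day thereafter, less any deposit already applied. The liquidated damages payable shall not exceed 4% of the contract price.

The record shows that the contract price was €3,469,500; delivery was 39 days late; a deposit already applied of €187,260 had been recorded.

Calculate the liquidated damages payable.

First 12 days: 12 × €6,800 = €81,600
Remaining days: (39 − 12) × €9,460 = €255,420
Accrued per-day damages: €81,600 + €255,420 = €337,020
Less deposit already applied: €337,020 − €187,260 = €149,760
Cap: 4% of €3,469,500 = €138,780
Cap at €138,780: €149,760 exceeds the cap → €138,780

€138,780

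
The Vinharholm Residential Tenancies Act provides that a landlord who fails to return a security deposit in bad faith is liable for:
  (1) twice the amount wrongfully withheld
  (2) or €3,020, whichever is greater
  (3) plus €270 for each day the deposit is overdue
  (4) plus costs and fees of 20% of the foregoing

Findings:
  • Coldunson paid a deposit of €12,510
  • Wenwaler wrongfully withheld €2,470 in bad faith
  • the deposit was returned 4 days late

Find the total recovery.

€7,224

Doubled: 2 × €2,470 = €4,940
Minimum €3,020: €4,940 meets the minimum, no increase.
Late-return penalty: 4 × €270 = €1,080
Damages plus late penalty: €4,940 + €1,080 = €6,020
Costs and fees: 20% of €6,020 = €1,204
Total recovery: €6,020 + €1,204 = €7,224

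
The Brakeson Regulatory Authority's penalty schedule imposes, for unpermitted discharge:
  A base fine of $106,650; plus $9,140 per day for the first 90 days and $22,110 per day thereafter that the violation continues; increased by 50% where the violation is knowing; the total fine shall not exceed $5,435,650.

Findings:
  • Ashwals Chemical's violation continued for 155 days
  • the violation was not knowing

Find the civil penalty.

First 90 days: 90 × $9,140 = $822,600
Remaining days: (155 − 90) × $22,110 = $1,437,150
Per-day component: $822,600 + $1,437,150 = $2,259,750
Base plus per-day: $106,650 + $2,259,750 = $2,366,400
The violation was not knowing: no 50% increase.
Cap at $5,435,650: $2,366,400 is within the cap, no reduction.

$2,366,400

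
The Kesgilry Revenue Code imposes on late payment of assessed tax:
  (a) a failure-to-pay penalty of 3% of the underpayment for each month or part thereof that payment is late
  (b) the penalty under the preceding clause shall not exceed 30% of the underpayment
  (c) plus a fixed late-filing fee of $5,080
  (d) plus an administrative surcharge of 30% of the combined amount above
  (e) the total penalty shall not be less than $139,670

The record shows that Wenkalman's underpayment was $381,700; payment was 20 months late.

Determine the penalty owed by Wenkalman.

$155,467

Accrued rate: 3% × 20 = 60%, capped at 30% → 30%
Failure-to-pay penalty: 30% of $381,700 = $114,510
Penalty before surcharge: $114,510 + $5,080 = $119,590
Administrative surcharge: 30% of $119,590 = $35,877
Total penalty: $119,590 + $35,877 = $155,467
Minimum $139,670: $155,467 meets the minimum, no increase.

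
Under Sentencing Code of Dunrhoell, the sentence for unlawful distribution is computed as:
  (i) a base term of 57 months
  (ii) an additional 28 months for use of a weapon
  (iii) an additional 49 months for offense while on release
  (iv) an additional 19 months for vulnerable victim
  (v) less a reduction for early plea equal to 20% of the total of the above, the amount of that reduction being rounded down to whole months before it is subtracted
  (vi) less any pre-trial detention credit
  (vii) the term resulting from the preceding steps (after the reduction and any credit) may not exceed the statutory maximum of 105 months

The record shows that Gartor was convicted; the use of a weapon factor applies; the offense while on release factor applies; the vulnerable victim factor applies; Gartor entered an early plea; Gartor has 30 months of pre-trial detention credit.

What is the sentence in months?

93 months

Use of a weapon enhancement: +28 months
Offense while on release enhancement: +49 months
Vulnerable victim enhancement: +19 months
Adjusted term: 57 months + 28 months + 49 months + 19 months = 153 months
Early plea reduction: 20% of 153 months = 30 months (rounded down)
After reduction: 153 − 30 = 123 months
Less pre-trial detention credit: 123 months − 30 months = 93 months
Cap at 105 months: 93 months is within the cap, no reduction.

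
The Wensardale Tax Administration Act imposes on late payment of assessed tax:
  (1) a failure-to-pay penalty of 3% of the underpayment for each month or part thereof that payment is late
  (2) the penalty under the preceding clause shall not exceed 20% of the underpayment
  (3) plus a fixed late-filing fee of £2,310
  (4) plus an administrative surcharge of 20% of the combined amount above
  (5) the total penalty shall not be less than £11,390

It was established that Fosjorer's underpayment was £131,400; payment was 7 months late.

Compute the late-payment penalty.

£34,308

Accrued rate: 3% × 7 = 21%, capped at 20% → 20%
Failure-to-pay penalty: 20% of £131,400 = £26,280
Penalty before surcharge: £26,280 + £2,310 = £28,590
Administrative surcharge: 20% of £28,590 = £5,718
Total penalty: £28,590 + £5,718 = £34,308
Minimum £11,390: £34,308 meets the minimum, no increase.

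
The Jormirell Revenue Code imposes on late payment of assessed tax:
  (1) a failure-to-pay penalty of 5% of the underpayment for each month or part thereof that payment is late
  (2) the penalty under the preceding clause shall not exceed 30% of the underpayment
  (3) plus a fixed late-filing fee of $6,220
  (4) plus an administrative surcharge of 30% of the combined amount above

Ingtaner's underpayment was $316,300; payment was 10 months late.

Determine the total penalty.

Accrued rate: 5% × 10 = 50%, capped at 30% → 30%
Failure-to-pay penalty: 30% of $316,300 = $94,890
Penalty before surcharge: $94,890 + $6,220 = $101,110
Administrative surcharge: 30% of $101,110 = $30,333
Total penalty: $101,110 + $30,333 = $131,443

$131,443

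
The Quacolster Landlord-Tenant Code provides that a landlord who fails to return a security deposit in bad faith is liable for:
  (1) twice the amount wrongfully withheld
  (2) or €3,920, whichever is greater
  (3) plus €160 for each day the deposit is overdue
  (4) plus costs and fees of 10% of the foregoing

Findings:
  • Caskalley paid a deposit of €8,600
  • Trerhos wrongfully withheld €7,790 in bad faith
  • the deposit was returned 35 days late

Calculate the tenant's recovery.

Recovery: €23,298

Doubled: 2 × €7,790 = €15,580
Minimum €3,920: €15,580 meets the minimum, no increase.
Late-return penalty: 35 × €160 = €5,600
Damages plus late penalty: €15,580 + €5,600 = €21,180
Costs and fees: 10% of €21,180 = €2,118
Total recovery: €21,180 + €2,118 = €23,298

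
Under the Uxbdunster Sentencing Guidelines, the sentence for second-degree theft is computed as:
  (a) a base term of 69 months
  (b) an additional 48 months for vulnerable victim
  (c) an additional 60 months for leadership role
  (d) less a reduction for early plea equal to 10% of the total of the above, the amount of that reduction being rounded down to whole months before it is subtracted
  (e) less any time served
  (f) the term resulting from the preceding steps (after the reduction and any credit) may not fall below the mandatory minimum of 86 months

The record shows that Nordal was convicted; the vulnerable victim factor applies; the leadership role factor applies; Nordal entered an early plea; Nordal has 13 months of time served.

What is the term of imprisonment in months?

Vulnerable victim enhancement: +48 months
Leadership role enhancement: +60 months
Adjusted term: 69 months + 48 months + 60 months = 177 months
Early plea reduction: 10% of 177 months = 17 months (rounded down)
After reduction: 177 − 17 = 160 months
Less time served: 160 months − 13 months = 147 months
Minimum 86 months: 147 months meets the minimum, no increase.

147 months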